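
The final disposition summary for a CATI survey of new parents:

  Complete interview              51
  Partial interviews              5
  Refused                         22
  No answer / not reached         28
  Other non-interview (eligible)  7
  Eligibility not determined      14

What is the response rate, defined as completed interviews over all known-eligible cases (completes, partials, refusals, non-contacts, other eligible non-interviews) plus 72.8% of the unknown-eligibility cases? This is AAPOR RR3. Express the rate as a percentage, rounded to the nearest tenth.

Num = 51
Determined eligible = 51 + 5 + 22 + 28 + 7 = 113
Estimated eligible among unknowns = 0.7280 × 14 = 10.19
Denom = 113 + 10.19 = 123.19
RR3 = 51 / 123.19 = 0.4140

41.4%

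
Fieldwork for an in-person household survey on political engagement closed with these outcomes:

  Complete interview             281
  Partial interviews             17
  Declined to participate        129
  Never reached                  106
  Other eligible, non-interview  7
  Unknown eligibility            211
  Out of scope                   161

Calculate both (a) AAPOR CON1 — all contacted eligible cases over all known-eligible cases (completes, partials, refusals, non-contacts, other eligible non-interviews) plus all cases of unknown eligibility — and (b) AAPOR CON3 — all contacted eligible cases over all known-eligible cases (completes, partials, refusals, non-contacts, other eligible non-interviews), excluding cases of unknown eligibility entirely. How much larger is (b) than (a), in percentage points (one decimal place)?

22.6

Num → 281 + 17 + 129 + 7 = 434
Base → 281 + 17 + 129 + 106 + 7 + 211 = 751
CON1 = 434 / 751 = 0.5779
Base → 281 + 17 + 129 + 106 + 7 = 540
CON3 = 434 / 540 = 0.8037
Difference = 80.37 − 57.79 = 22.58 percentage points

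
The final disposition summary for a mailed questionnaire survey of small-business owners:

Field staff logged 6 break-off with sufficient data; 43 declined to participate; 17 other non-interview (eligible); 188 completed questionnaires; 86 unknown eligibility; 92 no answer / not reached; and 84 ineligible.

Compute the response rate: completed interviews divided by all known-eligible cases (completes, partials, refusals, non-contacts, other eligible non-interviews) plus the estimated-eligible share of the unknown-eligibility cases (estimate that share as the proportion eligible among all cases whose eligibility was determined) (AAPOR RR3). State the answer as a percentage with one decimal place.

45.3%

Num: 188
Determined eligible: 188 + 6 + 43 + 92 + 17 = 346
e = 346 / (346 + 84) = 346 / 430 = 0.8047
Eligible share of unknowns: 0.8047 × 86 = 69.20
Denominator: 346 + 69.20 = 415.20
RR3 = 188 / 415.20 = 0.4528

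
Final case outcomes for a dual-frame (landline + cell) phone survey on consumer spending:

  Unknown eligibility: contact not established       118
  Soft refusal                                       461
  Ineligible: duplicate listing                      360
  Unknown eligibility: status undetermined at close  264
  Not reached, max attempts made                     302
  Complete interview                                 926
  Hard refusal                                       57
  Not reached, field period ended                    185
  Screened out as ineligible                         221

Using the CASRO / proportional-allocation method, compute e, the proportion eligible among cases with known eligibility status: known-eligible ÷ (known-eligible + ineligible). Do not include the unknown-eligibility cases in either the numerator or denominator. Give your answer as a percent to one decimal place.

76.9%

Refused = 57 + 461 = 518
No contact after all attempts = 185 + 302 = 487
Undetermined eligibility = 118 + 264 = 382
Ineligible = 221 + 360 = 581
Determined eligible = 926 + 518 + 487 = 1931
e = 1931 / (1931 + 581) = 1931 / 2512 = 0.7687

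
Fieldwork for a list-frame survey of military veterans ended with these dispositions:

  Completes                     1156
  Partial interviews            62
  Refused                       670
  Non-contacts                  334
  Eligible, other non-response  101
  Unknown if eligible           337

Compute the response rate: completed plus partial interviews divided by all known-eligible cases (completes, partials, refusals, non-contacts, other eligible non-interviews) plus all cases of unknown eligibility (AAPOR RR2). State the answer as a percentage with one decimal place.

45.8%

Num: 1156 + 62 = 1218
Base: 1156 + 62 + 670 + 334 + 101 + 337 = 2660
RR2 = 1218 / 2660 = 0.4579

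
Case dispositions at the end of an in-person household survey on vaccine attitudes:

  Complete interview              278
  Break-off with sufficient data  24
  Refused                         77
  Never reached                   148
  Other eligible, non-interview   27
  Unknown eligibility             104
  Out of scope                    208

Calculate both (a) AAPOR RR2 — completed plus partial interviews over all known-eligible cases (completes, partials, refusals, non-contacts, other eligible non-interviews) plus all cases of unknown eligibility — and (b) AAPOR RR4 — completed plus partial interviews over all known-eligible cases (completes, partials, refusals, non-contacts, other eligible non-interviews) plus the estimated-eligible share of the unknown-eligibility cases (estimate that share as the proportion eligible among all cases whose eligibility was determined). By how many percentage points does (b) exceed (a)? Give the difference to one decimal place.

2.1

Num = 278 + 24 = 302
Base = 278 + 24 + 77 + 148 + 27 + 104 = 658
RR2 = 302 / 658 = 0.4590
Eligible (known) = 278 + 24 + 77 + 148 + 27 = 554
e = 554 / (554 + 208) = 554 / 762 = 0.7270
e × U = 0.7270 × 104 = 75.61
Base = 554 + 75.61 = 629.61
RR4 = 302 / 629.61 = 0.4797
Difference = 47.97 − 45.90 = 2.07 percentage points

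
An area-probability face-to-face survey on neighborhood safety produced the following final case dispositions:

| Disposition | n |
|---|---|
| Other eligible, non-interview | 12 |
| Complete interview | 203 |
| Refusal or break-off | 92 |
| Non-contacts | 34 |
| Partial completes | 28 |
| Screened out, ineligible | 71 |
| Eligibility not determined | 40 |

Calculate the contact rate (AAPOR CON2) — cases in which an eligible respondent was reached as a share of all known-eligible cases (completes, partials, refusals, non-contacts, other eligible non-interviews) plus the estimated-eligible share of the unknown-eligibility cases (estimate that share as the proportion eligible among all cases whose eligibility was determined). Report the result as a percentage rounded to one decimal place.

Numerator: 203 + 28 + 92 + 12 = 335
Determined eligible: 203 + 28 + 92 + 34 + 12 = 369
e = 369 / (369 + 71) = 369 / 440 = 0.8386
e × U: 0.8386 × 40 = 33.54
Denom: 369 + 33.54 = 402.54
CON2 = 335 / 402.54 = 0.8322

83.2%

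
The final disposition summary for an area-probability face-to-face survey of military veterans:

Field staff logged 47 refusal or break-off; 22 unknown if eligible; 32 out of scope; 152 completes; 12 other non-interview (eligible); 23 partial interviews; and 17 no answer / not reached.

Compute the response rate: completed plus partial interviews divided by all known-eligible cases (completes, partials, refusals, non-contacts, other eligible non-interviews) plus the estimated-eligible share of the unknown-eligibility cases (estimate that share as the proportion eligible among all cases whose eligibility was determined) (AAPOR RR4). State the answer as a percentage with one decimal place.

Top: 152 + 23 = 175
Eligible (known): 152 + 23 + 47 + 17 + 12 = 251
e = 251 / (251 + 32) = 251 / 283 = 0.8869
Eligible share of unknowns: 0.8869 × 22 = 19.51
Denominator: 251 + 19.51 = 270.51
RR4 = 175 / 270.51 = 0.6469

64.7%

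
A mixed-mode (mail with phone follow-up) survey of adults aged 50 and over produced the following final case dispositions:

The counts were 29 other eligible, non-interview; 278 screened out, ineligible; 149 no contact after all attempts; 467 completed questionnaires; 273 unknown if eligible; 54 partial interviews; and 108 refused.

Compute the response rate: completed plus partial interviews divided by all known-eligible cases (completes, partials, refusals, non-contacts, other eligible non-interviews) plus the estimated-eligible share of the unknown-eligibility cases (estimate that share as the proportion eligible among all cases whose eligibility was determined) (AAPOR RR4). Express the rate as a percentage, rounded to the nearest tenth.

Numerator → 467 + 54 = 521
Eligible (known) → 467 + 54 + 108 + 149 + 29 = 807
e = 807 / (807 + 278) = 807 / 1085 = 0.7438
e × U → 0.7438 × 273 = 203.06
Denominator → 807 + 203.06 = 1010.06
RR4 = 521 / 1010.06 = 0.5158

51.6%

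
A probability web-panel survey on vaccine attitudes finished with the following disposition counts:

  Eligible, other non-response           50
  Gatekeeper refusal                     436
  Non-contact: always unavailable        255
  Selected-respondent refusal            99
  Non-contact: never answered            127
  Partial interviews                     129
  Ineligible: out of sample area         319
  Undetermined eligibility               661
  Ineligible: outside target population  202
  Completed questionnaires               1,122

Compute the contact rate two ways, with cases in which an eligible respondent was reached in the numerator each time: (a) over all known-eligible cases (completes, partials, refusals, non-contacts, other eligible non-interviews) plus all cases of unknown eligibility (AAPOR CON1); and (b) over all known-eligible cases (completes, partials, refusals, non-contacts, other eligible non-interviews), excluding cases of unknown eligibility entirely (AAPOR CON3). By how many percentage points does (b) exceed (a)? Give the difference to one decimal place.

19.0

Refusals = 436 + 99 = 535
Non-contacts = 127 + 255 = 382
Ineligible = 202 + 319 = 521
Top → 1122 + 129 + 535 + 50 = 1836
Denom → 1122 + 129 + 535 + 382 + 50 + 661 = 2879
CON1 = 1836 / 2879 = 0.6377
Denom → 1122 + 129 + 535 + 382 + 50 = 2218
CON3 = 1836 / 2218 = 0.8278
Difference = 82.78 − 63.77 = 19.01 percentage points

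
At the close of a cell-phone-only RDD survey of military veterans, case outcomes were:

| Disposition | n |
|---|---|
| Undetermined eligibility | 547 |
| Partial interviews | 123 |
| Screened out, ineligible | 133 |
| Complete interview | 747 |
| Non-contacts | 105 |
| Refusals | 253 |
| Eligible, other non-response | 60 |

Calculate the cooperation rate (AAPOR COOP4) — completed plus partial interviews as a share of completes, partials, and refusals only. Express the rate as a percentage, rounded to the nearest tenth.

Top = 747 + 123 = 870
Base = 747 + 123 + 253 = 1123
COOP4 = 870 / 1123 = 0.7747

77.5%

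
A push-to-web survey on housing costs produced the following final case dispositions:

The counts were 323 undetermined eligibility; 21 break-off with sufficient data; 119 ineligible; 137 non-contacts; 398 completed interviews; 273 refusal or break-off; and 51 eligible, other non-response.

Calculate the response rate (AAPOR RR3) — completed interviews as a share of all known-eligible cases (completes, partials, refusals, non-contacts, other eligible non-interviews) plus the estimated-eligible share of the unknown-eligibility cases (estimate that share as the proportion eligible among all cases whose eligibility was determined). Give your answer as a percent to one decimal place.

34.2%

Numerator: 398
Determined eligible: 398 + 21 + 273 + 137 + 51 = 880
e = 880 / (880 + 119) = 880 / 999 = 0.8809
Estimated eligible among unknowns: 0.8809 × 323 = 284.53
Denominator: 880 + 284.53 = 1164.53
RR3 = 398 / 1164.53 = 0.3418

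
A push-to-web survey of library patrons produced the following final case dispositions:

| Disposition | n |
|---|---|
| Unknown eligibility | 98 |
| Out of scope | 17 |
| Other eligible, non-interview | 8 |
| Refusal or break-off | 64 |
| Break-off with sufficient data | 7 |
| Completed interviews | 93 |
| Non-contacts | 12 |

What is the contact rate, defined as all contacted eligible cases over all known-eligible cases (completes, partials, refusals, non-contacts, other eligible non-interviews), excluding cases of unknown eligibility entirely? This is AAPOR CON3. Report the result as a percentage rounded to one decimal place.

Top = 93 + 7 + 64 + 8 = 172
Denom = 93 + 7 + 64 + 12 + 8 = 184
CON3 = 172 / 184 = 0.9348

93.5%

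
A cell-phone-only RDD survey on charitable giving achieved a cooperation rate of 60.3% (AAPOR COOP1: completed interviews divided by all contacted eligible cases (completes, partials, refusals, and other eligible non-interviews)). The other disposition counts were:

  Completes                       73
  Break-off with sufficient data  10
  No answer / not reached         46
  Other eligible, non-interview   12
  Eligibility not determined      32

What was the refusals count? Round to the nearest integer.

26

COOP1 = 73 / D = 0.603
D = 73 / 0.603 = 121.1
Other denominator terms total 95
refusals = 121.1 − 95 ≈ 26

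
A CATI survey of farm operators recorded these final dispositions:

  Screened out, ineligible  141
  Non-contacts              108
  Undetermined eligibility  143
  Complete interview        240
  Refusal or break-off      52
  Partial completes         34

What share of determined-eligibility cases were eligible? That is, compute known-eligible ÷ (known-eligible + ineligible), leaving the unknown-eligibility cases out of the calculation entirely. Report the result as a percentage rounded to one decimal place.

Determined eligible = 240 + 34 + 52 + 108 = 434
e = 434 / (434 + 141) = 434 / 575 = 0.7548

75.5%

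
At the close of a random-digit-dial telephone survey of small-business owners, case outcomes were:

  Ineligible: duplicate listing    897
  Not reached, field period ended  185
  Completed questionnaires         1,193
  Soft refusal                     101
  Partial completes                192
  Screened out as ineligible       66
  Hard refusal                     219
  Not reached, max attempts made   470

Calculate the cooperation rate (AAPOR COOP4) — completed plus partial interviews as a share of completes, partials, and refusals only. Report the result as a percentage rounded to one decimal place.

81.2%

Refused = 219 + 101 = 320
Never reached = 185 + 470 = 655
Ineligible = 66 + 897 = 963
Num → 1193 + 192 = 1385
Denom → 1193 + 192 + 320 = 1705
COOP4 = 1385 / 1705 = 0.8123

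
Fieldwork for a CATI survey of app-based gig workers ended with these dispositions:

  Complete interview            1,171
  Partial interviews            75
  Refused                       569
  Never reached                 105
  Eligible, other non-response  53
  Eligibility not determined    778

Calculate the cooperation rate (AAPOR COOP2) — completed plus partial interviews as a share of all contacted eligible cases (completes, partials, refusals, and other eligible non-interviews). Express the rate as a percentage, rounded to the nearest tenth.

66.7%

Num: 1171 + 75 = 1246
Denominator: 1171 + 75 + 569 + 53 = 1868
COOP2 = 1246 / 1868 = 0.6670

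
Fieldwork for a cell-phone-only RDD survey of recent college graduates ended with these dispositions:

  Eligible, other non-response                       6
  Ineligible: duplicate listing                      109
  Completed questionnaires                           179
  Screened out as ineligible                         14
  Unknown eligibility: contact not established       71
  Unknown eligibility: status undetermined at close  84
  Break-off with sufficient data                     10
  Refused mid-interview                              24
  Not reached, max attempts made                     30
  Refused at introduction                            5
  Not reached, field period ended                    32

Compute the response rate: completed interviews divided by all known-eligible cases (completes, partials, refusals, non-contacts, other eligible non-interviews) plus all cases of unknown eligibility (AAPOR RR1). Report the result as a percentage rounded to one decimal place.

Refused = 5 + 24 = 29
No answer / not reached = 32 + 30 = 62
Unknown if eligible = 71 + 84 = 155
Out of scope = 14 + 109 = 123
Top → 179
Denom → 179 + 10 + 29 + 62 + 6 + 155 = 441
RR1 = 179 / 441 = 0.4059

40.6%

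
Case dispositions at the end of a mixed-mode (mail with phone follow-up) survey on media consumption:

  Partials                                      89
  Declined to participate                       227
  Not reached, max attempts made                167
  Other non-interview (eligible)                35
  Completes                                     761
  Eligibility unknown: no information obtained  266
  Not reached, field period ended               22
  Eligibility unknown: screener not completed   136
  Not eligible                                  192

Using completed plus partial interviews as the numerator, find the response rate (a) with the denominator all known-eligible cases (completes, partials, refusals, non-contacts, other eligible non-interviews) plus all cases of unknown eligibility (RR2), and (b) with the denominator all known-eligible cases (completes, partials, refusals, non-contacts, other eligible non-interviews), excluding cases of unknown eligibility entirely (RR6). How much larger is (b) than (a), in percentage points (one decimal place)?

15.4

Never reached = 22 + 167 = 189
Unknown eligibility = 136 + 266 = 402
Num → 761 + 89 = 850
Denom → 761 + 89 + 227 + 189 + 35 + 402 = 1703
RR2 = 850 / 1703 = 0.4991
Denom → 761 + 89 + 227 + 189 + 35 = 1301
RR6 = 850 / 1301 = 0.6533
Difference = 65.33 − 49.91 = 15.42 percentage points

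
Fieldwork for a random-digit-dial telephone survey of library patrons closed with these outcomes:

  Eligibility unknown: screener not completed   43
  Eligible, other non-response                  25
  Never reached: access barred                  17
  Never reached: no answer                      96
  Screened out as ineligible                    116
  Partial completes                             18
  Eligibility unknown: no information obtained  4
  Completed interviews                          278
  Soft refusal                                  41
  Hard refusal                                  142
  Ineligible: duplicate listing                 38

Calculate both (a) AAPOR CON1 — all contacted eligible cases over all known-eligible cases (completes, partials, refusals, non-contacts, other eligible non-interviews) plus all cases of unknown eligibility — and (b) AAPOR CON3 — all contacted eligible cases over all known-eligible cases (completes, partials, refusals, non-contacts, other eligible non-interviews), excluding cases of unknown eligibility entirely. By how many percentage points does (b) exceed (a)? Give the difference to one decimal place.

5.8

Refused = 142 + 41 = 183
Non-contacts = 96 + 17 = 113
Unknown if eligible = 43 + 4 = 47
Screened out, ineligible = 116 + 38 = 154
Num = 278 + 18 + 183 + 25 = 504
Denom = 278 + 18 + 183 + 113 + 25 + 47 = 664
CON1 = 504 / 664 = 0.7590
Denom = 278 + 18 + 183 + 113 + 25 = 617
CON3 = 504 / 617 = 0.8169
Difference = 81.69 − 75.90 = 5.79 percentage points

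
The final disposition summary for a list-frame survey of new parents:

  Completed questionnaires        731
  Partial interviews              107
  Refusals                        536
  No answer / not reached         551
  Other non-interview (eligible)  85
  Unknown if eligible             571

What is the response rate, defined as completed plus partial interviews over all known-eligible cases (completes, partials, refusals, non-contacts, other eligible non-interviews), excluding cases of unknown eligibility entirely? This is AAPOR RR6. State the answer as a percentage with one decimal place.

41.7%

Num = 731 + 107 = 838
Base = 731 + 107 + 536 + 551 + 85 = 2010
RR6 = 838 / 2010 = 0.4169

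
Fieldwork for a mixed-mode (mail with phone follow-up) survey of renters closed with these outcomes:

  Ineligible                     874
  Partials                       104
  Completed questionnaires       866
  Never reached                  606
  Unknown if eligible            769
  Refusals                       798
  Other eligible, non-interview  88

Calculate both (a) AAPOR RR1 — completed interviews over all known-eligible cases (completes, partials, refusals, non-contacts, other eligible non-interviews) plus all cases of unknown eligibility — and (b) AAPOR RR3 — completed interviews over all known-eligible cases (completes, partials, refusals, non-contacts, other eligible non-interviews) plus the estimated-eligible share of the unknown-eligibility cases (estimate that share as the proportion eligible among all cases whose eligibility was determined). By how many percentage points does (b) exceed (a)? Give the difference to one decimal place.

1.8

Num → 866
Base → 866 + 104 + 798 + 606 + 88 + 769 = 3231
RR1 = 866 / 3231 = 0.2680
Determined eligible → 866 + 104 + 798 + 606 + 88 = 2462
e = 2462 / (2462 + 874) = 2462 / 3336 = 0.7380
e × U → 0.7380 × 769 = 567.52
Base → 2462 + 567.52 = 3029.52
RR3 = 866 / 3029.52 = 0.2859
Difference = 28.59 − 26.80 = 1.79 percentage points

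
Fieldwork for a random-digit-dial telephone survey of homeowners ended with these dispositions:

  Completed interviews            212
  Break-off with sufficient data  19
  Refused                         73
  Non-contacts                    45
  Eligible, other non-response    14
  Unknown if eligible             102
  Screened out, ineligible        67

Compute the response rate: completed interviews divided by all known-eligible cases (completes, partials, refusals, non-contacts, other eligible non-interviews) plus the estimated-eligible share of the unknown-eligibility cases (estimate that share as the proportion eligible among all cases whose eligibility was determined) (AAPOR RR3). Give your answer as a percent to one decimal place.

47.2%

Numerator → 212
Known eligible → 212 + 19 + 73 + 45 + 14 = 363
e = 363 / (363 + 67) = 363 / 430 = 0.8442
Estimated eligible among unknowns → 0.8442 × 102 = 86.11
Base → 363 + 86.11 = 449.11
RR3 = 212 / 449.11 = 0.4720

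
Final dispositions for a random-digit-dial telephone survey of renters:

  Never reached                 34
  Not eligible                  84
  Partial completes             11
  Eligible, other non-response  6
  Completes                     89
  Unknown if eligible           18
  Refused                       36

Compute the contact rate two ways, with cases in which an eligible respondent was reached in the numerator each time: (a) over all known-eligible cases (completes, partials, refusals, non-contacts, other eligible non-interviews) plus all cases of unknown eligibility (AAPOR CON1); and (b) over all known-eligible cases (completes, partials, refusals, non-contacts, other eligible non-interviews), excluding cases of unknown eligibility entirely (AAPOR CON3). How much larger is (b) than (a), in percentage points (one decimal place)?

7.5

Num: 89 + 11 + 36 + 6 = 142
Base: 89 + 11 + 36 + 34 + 6 + 18 = 194
CON1 = 142 / 194 = 0.7320
Base: 89 + 11 + 36 + 34 + 6 = 176
CON3 = 142 / 176 = 0.8068
Difference = 80.68 − 73.20 = 7.48 percentage points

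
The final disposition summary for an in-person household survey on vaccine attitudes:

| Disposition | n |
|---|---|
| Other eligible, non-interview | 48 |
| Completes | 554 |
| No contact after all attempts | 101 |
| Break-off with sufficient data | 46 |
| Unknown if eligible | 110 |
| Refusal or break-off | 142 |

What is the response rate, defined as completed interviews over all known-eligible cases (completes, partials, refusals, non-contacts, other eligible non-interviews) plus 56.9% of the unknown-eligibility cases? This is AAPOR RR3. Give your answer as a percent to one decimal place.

58.1%

Num → 554
Known eligible → 554 + 46 + 142 + 101 + 48 = 891
Eligible share of unknowns → 0.5690 × 110 = 62.59
Denom → 891 + 62.59 = 953.59
RR3 = 554 / 953.59 = 0.5810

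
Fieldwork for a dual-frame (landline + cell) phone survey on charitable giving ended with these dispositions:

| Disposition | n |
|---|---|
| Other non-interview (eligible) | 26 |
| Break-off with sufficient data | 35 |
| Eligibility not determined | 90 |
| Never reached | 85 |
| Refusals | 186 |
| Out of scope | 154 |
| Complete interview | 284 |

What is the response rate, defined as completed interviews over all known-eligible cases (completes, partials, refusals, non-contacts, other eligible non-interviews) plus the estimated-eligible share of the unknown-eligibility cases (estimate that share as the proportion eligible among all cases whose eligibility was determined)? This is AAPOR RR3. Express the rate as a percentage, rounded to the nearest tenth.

Numerator = 284
Eligible (known) = 284 + 35 + 186 + 85 + 26 = 616
e = 616 / (616 + 154) = 616 / 770 = 0.8000
Estimated eligible among unknowns = 0.8000 × 90 = 72.00
Denom = 616 + 72.00 = 688.00
RR3 = 284 / 688.00 = 0.4128

41.3%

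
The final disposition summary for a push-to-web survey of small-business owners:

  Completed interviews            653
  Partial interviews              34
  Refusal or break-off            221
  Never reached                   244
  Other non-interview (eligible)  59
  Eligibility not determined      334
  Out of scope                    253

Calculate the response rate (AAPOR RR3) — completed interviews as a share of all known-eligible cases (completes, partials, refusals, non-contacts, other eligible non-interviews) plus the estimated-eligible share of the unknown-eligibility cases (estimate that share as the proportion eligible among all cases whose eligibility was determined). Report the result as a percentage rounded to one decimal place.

Top → 653
Determined eligible → 653 + 34 + 221 + 244 + 59 = 1211
e = 1211 / (1211 + 253) = 1211 / 1464 = 0.8272
e × U → 0.8272 × 334 = 276.28
Base → 1211 + 276.28 = 1487.28
RR3 = 653 / 1487.28 = 0.4391

43.9%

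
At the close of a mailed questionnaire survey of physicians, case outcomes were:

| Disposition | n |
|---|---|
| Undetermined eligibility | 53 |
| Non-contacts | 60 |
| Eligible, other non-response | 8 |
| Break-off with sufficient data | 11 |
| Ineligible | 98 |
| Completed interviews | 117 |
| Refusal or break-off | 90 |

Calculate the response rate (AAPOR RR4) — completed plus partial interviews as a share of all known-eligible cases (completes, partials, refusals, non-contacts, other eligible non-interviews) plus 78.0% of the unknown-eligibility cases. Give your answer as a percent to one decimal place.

39.1%

Num = 117 + 11 = 128
Determined eligible = 117 + 11 + 90 + 60 + 8 = 286
e × U = 0.7800 × 53 = 41.34
Denom = 286 + 41.34 = 327.34
RR4 = 128 / 327.34 = 0.3910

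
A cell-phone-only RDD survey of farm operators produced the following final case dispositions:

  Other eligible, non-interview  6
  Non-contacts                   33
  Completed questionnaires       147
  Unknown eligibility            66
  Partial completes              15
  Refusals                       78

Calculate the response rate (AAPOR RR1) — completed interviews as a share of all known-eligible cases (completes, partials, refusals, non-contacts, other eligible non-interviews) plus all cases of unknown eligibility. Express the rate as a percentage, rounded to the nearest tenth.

Num → 147
Base → 147 + 15 + 78 + 33 + 6 + 66 = 345
RR1 = 147 / 345 = 0.4261

42.6%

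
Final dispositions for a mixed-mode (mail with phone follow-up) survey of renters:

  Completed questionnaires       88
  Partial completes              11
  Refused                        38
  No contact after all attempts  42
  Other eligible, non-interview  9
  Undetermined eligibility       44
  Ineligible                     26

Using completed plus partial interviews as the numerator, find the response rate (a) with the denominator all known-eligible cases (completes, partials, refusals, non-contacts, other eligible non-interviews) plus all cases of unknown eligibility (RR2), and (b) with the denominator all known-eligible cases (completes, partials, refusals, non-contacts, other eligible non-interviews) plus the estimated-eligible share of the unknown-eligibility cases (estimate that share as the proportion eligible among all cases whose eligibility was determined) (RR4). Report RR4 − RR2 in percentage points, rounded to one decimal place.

1.0

Num → 88 + 11 = 99
Denominator → 88 + 11 + 38 + 42 + 9 + 44 = 232
RR2 = 99 / 232 = 0.4267
Known eligible → 88 + 11 + 38 + 42 + 9 = 188
e = 188 / (188 + 26) = 188 / 214 = 0.8785
Estimated eligible among unknowns → 0.8785 × 44 = 38.65
Denominator → 188 + 38.65 = 226.65
RR4 = 99 / 226.65 = 0.4368
Difference = 43.68 − 42.67 = 1.01 percentage points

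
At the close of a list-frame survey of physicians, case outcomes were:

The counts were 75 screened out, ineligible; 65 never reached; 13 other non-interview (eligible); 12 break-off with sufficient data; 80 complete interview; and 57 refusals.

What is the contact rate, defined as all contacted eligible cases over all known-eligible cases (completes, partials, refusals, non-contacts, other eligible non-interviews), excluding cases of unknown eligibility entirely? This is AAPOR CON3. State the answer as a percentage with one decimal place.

Top → 80 + 12 + 57 + 13 = 162
Denom → 80 + 12 + 57 + 65 + 13 = 227
CON3 = 162 / 227 = 0.7137

71.4%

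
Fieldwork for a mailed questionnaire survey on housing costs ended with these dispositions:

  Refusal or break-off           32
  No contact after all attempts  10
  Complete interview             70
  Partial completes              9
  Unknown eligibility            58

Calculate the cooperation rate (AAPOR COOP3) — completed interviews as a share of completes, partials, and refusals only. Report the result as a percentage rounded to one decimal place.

Top = 70
Denom = 70 + 9 + 32 = 111
COOP3 = 70 / 111 = 0.6306

63.1%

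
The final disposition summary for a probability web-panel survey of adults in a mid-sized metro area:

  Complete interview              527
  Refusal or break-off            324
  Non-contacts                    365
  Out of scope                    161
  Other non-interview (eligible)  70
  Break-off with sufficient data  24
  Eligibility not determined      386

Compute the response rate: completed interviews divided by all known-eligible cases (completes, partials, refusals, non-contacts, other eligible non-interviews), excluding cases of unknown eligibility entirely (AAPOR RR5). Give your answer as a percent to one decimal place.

Num = 527
Denom = 527 + 24 + 324 + 365 + 70 = 1310
RR5 = 527 / 1310 = 0.4023

40.2%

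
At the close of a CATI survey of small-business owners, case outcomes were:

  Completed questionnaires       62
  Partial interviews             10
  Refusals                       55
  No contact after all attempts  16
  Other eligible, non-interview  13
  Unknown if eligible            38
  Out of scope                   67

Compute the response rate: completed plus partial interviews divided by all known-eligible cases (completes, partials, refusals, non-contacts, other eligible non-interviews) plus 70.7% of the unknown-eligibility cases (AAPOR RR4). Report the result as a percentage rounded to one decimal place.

39.4%

Top = 62 + 10 = 72
Known eligible = 62 + 10 + 55 + 16 + 13 = 156
Eligible share of unknowns = 0.7070 × 38 = 26.87
Base = 156 + 26.87 = 182.87
RR4 = 72 / 182.87 = 0.3937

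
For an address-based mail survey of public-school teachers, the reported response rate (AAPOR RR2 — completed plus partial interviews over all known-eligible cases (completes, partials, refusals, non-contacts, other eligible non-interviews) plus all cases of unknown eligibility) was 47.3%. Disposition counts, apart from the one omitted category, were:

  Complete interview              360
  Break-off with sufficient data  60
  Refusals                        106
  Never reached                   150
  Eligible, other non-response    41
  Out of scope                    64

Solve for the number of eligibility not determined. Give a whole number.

Num → 360 + 60 = 420
RR2 = 420 / D = 0.473
D = 420 / 0.473 = 887.9
Rest of base = 717
eligibility not determined = 887.9 − 717 ≈ 171

171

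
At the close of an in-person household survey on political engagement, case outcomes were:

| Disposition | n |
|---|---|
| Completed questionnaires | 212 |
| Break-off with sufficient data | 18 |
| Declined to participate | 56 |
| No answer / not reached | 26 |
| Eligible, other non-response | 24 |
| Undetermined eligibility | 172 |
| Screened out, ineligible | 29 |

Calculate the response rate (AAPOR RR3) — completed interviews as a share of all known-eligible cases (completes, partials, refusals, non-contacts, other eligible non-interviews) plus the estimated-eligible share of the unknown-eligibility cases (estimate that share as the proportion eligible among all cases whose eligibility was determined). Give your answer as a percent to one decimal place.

42.9%

Numerator = 212
Eligible (known) = 212 + 18 + 56 + 26 + 24 = 336
e = 336 / (336 + 29) = 336 / 365 = 0.9205
Eligible share of unknowns = 0.9205 × 172 = 158.33
Denominator = 336 + 158.33 = 494.33
RR3 = 212 / 494.33 = 0.4289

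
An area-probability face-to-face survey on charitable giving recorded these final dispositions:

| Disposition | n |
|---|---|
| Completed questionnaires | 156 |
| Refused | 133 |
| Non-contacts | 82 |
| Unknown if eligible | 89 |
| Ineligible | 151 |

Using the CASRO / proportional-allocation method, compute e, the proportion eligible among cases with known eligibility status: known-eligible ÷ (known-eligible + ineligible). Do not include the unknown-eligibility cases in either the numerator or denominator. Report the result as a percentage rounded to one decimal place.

Eligible (known) = 156 + 133 + 82 = 371
e = 371 / (371 + 151) = 371 / 522 = 0.7107

71.1%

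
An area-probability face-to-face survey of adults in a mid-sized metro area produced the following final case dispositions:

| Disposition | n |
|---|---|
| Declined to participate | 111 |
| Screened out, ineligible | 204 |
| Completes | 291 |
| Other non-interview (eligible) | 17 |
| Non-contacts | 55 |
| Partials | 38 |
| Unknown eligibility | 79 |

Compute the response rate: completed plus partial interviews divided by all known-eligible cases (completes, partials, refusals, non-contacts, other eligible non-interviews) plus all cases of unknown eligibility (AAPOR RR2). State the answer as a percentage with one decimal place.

55.7%

Num = 291 + 38 = 329
Denom = 291 + 38 + 111 + 55 + 17 + 79 = 591
RR2 = 329 / 591 = 0.5567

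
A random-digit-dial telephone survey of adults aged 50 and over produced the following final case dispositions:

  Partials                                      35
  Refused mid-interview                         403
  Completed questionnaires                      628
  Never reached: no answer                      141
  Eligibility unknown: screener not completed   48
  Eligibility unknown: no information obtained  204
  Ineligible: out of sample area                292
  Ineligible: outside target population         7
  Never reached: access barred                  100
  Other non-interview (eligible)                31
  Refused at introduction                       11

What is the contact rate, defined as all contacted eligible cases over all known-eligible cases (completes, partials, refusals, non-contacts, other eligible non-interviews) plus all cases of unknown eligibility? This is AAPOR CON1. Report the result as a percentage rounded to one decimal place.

Refusal or break-off = 11 + 403 = 414
Non-contacts = 141 + 100 = 241
Unknown eligibility = 48 + 204 = 252
Screened out, ineligible = 7 + 292 = 299
Num = 628 + 35 + 414 + 31 = 1108
Denom = 628 + 35 + 414 + 241 + 31 + 252 = 1601
CON1 = 1108 / 1601 = 0.6921

69.2%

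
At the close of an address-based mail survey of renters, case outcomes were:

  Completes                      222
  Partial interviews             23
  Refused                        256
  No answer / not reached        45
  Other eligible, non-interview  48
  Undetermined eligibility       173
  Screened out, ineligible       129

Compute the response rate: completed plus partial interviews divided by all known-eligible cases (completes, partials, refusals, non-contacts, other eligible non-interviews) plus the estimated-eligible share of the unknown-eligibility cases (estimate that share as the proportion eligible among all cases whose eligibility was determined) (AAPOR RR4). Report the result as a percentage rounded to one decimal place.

Top: 222 + 23 = 245
Determined eligible: 222 + 23 + 256 + 45 + 48 = 594
e = 594 / (594 + 129) = 594 / 723 = 0.8216
Eligible share of unknowns: 0.8216 × 173 = 142.14
Base: 594 + 142.14 = 736.14
RR4 = 245 / 736.14 = 0.3328

33.3%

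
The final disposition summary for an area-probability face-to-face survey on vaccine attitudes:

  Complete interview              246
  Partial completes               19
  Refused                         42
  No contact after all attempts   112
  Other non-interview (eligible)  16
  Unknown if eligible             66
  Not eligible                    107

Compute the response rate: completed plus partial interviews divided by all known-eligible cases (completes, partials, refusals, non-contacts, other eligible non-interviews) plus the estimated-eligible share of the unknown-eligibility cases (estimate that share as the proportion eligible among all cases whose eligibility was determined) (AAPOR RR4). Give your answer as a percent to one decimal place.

Num: 246 + 19 = 265
Known eligible: 246 + 19 + 42 + 112 + 16 = 435
e = 435 / (435 + 107) = 435 / 542 = 0.8026
Eligible share of unknowns: 0.8026 × 66 = 52.97
Denom: 435 + 52.97 = 487.97
RR4 = 265 / 487.97 = 0.5431

54.3%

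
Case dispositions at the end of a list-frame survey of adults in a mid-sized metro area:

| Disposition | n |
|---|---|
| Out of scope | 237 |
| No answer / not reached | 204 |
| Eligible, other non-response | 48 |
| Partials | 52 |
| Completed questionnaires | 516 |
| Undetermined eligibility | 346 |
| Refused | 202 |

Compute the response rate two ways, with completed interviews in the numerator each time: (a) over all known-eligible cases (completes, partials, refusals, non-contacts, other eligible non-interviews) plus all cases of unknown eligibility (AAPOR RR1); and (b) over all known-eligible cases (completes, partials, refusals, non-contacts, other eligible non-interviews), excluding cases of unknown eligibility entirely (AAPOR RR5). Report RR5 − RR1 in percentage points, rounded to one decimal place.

Numerator = 516
Denominator = 516 + 52 + 202 + 204 + 48 + 346 = 1368
RR1 = 516 / 1368 = 0.3772
Denominator = 516 + 52 + 202 + 204 + 48 = 1022
RR5 = 516 / 1022 = 0.5049
Difference = 50.49 − 37.72 = 12.77 percentage points

12.8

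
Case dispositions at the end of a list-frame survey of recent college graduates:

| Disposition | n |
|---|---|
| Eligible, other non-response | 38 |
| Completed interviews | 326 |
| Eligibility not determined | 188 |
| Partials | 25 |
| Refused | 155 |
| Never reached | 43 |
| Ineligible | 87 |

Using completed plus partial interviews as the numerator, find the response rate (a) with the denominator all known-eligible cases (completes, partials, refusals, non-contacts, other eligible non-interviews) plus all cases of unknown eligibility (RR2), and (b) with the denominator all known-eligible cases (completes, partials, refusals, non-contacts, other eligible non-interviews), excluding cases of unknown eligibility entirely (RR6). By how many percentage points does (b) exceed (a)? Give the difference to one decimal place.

Num: 326 + 25 = 351
Denom: 326 + 25 + 155 + 43 + 38 + 188 = 775
RR2 = 351 / 775 = 0.4529
Denom: 326 + 25 + 155 + 43 + 38 = 587
RR6 = 351 / 587 = 0.5980
Difference = 59.80 − 45.29 = 14.51 percentage points

14.5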